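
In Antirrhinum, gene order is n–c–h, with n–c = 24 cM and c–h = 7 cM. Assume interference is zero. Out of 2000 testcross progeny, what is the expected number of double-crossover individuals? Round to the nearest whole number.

Map distances give recombination frequencies of 0.240 and 0.070 for the two intervals.
With no interference, expected double-crossover frequency = 0.240 × 0.070 = 0.01680.
Expected number = 0.01680 × 2000 = 33.60 ≈ 34.

34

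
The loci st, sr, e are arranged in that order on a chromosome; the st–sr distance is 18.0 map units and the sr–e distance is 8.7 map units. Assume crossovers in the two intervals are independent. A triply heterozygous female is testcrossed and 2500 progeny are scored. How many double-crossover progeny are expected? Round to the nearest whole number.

Map distances give recombination frequencies of 0.180 and 0.087 for the two intervals.
With no interference, expected double-crossover frequency = 0.180 × 0.087 = 0.01566.
Expected number = 0.01566 × 2500 = 39.15 ≈ 39.

39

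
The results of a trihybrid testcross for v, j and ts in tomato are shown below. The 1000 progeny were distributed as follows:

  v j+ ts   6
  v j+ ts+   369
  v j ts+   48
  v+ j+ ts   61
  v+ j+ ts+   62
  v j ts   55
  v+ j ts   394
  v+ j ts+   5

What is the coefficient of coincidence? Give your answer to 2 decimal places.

0.72

The two most frequent reciprocal classes, v j+ ts+ and v+ j ts, are the parental types, so the F1 was v j+ ts+ / v+ j ts.
The two rarest classes, v j+ ts and v+ j ts+, are the double crossovers. Comparing them with the parentals, only the ts allele has switched, so ts is the middle locus and the order is v – ts – j.
v–ts: (117 + 11)/1000 = 0.1280; ts–j: (109 + 11)/1000 = 0.1200.
Expected DCO frequency = 0.1280 × 0.1200 ≈ 0.01536; observed = 11/1000 ≈ 0.01100.
Coefficient of coincidence = 0.01100/0.01536 ≈ 0.72.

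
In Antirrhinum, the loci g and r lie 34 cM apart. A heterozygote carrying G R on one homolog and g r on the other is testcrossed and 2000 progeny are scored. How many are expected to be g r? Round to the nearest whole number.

A map distance of 34 cM corresponds to a recombination frequency of 0.340.
The F1 is G R / g r, so g r is a parental gamete class with expected frequency (1 − r)/2 = 0.660/2 = 0.3300.
Expected number = 0.3300 × 2000 = 660.00 ≈ 660.

660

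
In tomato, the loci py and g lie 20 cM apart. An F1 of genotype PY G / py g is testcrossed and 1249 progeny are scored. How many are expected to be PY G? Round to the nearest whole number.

500

A map distance of 20 cM corresponds to a recombination frequency of 0.200.
The F1 is PY G / py g, so PY G is a parental gamete class with expected frequency (1 − r)/2 = 0.800/2 = 0.4000.
Expected number = 0.4000 × 1249 = 499.60 ≈ 500.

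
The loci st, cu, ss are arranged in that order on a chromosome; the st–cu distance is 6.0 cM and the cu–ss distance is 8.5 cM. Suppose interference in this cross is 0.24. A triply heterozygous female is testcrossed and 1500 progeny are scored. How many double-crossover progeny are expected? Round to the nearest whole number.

6

Map distances give recombination frequencies of 0.060 and 0.085 for the two intervals.
With interference 0.24 (so coincidence = 0.76), expected double-crossover frequency = 0.060 × 0.085 × 0.76 = 0.00388.
Expected number = 0.00388 × 1500 = 5.81 ≈ 6.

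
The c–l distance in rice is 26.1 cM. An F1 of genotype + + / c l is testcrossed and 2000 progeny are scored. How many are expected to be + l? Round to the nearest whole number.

261

A map distance of 26.1 cM corresponds to a recombination frequency of 0.261.
The F1 is + + / c l, so + l is a recombinant gamete class with expected frequency r/2 = 0.261/2 = 0.1305.
Expected number = 0.1305 × 2000 = 261.00 ≈ 261.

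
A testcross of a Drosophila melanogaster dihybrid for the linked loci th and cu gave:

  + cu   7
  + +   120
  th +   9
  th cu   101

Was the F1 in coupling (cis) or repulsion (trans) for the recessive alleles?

The two most frequent classes are + + (120) and th cu (101); these are the parental (non-recombinant) types.
So the F1 carried + + on one chromosome and th cu on the other — the recessive alleles are on the same chromosome (cis / coupling).

cis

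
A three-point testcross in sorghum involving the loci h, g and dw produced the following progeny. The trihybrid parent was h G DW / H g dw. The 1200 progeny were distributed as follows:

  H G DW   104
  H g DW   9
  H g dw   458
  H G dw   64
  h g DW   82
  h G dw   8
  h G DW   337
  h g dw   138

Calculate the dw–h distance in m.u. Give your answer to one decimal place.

21.6 m.u.

The two rarest classes, h G dw and H g DW, are the double crossovers. Comparing them with the parentals, only the dw allele has switched, so dw is the middle locus and the order is g – dw – h.
Crossovers in the dw–h interval produce the single-crossover classes H G DW and h g dw (104 + 138 = 242) plus the double crossovers (17).
RF(dw–h) = (242 + 17) / 1200 = 259/1200 = 0.2158 → 21.6 m.u.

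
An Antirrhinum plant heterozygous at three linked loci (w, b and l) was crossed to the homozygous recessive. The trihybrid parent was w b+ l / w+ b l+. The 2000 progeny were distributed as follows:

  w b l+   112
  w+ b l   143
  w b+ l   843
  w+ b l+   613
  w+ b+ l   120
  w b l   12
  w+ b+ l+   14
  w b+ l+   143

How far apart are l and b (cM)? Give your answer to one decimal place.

The two rarest classes, w b l and w+ b+ l+, are the double crossovers. Comparing them with the parentals, only the b allele has switched, so b is the middle locus and the order is w – b – l.
Crossovers in the b–l interval produce the single-crossover classes w b+ l+ and w+ b l (143 + 143 = 286) plus the double crossovers (26).
RF(b–l) = (286 + 26) / 2000 = 312/2000 = 0.1560 → 15.6 cM.

15.6 cM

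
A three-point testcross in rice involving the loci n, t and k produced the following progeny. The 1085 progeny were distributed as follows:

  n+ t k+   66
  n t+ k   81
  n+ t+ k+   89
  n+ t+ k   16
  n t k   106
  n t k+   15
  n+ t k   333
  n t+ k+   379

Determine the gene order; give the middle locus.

t

The two most frequent reciprocal classes, n t+ k+ and n+ t k, are the parental types, so the F1 was n t+ k+ / n+ t k.
The two rarest classes, n t k+ and n+ t+ k, are the double crossovers. Comparing them with the parentals, only the t allele has switched, so t is the middle locus and the order is k – t – n.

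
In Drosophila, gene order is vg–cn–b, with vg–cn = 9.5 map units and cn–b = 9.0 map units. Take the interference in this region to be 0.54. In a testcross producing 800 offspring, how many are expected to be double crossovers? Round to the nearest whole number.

Map distances give recombination frequencies of 0.095 and 0.090 for the two intervals.
With interference 0.54 (so coincidence = 0.46), expected double-crossover frequency = 0.095 × 0.090 × 0.46 = 0.00393.
Expected number = 0.00393 × 800 = 3.15 ≈ 3.

3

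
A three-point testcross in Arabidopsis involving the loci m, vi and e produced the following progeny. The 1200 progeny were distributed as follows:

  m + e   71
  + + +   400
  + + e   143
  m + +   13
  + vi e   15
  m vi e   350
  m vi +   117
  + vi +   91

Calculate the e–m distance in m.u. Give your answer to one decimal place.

The two most frequent reciprocal classes, + + + and m vi e, are the parental types, so the F1 was + + + / m vi e.
The two rarest classes, m + + and + vi e, are the double crossovers. Comparing them with the parentals, only the m allele has switched, so m is the middle locus and the order is vi – m – e.
Crossovers in the m–e interval produce the single-crossover classes + + e and m vi + (143 + 117 = 260) plus the double crossovers (28).
RF(m–e) = (260 + 28) / 1200 = 288/1200 = 0.2400 → 24.0 m.u.

24.0 m.u.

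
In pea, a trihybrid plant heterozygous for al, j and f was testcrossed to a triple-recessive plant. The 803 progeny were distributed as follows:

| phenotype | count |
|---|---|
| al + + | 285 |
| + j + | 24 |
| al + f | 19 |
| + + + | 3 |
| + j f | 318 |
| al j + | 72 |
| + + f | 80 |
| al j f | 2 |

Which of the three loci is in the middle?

al

The two most frequent reciprocal classes, + j f and al + +, are the parental types, so the F1 was + j f / al + +.
The two rarest classes, al j f and + + +, are the double crossovers. Comparing them with the parentals, only the al allele has switched, so al is the middle locus and the order is f – al – j.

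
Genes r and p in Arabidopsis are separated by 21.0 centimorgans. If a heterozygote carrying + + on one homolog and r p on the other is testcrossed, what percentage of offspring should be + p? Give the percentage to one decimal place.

A map distance of 21.0 centimorgans corresponds to a recombination frequency of 0.210.
The F1 is + + / r p, so + p is a recombinant gamete class with expected frequency r/2 = 0.210/2 = 0.1050.
That is 0.1050 = 10.5% of the progeny.

10.5%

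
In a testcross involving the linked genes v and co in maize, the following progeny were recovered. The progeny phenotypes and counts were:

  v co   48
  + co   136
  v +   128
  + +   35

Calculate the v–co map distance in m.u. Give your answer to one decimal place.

23.9 m.u.

The two most frequent classes, + co (136) and v + (128), are the parental types, so the F1 was + co / v +.
The recombinant classes are + + and v co: 35 + 48 = 83.
Recombination frequency = 83/347 = 0.2392 ≈ 23.9%, i.e. 23.9 m.u.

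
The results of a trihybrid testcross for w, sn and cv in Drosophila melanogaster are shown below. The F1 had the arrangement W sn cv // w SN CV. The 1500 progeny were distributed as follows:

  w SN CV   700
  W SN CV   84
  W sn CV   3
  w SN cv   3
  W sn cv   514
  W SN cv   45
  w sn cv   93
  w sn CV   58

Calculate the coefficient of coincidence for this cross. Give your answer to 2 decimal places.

0.45

The two rarest classes, W sn CV and w SN cv, are the double crossovers. Comparing them with the parentals, only the cv allele has switched, so cv is the middle locus and the order is sn – cv – w.
sn–cv: (103 + 6)/1500 = 0.0727; cv–w: (177 + 6)/1500 = 0.1220.
Expected DCO frequency = 0.0727 × 0.1220 ≈ 0.00887; observed = 6/1500 ≈ 0.00400.
Coefficient of coincidence = 0.00400/0.00887 ≈ 0.45.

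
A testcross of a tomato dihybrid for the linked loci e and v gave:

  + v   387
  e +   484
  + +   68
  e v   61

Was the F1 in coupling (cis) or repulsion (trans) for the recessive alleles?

The two most frequent classes are + v (387) and e + (484); these are the parental (non-recombinant) types.
So the F1 carried + v on one chromosome and e + on the other — the recessive alleles are on opposite chromosomes (trans / repulsion).

trans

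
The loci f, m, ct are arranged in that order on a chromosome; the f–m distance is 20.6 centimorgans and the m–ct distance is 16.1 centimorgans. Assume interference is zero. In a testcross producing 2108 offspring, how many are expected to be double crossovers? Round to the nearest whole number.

70

Map distances give recombination frequencies of 0.206 and 0.161 for the two intervals.
With no interference, expected double-crossover frequency = 0.206 × 0.161 = 0.03317.
Expected number = 0.03317 × 2108 = 69.91 ≈ 70.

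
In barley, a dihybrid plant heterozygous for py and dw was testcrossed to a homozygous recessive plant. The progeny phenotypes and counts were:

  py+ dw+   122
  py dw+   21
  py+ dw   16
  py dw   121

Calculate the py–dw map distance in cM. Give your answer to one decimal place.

The two most frequent classes, py+ dw+ (122) and py dw (121), are the parental types, so the F1 was py+ dw+ / py dw.
The recombinant classes are py+ dw and py dw+: 16 + 21 = 37.
Recombination frequency = 37/280 = 0.1321 ≈ 13.2%, i.e. 13.2 cM.

13.2 cM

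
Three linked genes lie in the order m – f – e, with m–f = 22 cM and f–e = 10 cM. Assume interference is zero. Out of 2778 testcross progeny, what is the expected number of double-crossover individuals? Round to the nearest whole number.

Map distances give recombination frequencies of 0.220 and 0.100 for the two intervals.
With no interference, expected double-crossover frequency = 0.220 × 0.100 = 0.02200.
Expected number = 0.02200 × 2778 = 61.12 ≈ 61.

61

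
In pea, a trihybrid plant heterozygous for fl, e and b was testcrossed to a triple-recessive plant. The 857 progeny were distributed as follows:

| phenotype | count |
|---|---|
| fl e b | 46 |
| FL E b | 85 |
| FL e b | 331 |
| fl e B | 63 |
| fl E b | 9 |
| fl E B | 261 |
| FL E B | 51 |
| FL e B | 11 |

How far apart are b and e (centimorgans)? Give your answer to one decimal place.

19.6 centimorgans

The two most frequent reciprocal classes, FL e b and fl E B, are the parental types, so the F1 was FL e b / fl E B.
The two rarest classes, FL e B and fl E b, are the double crossovers. Comparing them with the parentals, only the b allele has switched, so b is the middle locus and the order is e – b – fl.
Crossovers in the e–b interval produce the single-crossover classes FL E b and fl e B (85 + 63 = 148) plus the double crossovers (20).
RF(e–b) = (148 + 20) / 857 = 168/857 = 0.1960 → 19.6 centimorgans.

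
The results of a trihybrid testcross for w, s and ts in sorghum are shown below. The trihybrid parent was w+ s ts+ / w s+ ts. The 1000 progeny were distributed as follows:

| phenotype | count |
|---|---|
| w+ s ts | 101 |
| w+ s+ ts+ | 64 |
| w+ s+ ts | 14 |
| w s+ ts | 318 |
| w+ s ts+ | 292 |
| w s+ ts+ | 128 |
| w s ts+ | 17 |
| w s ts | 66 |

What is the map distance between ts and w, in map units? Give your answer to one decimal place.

The two rarest classes, w s ts+ and w+ s+ ts, are the double crossovers. Comparing them with the parentals, only the w allele has switched, so w is the middle locus and the order is s – w – ts.
Crossovers in the w–ts interval produce the single-crossover classes w+ s ts and w s+ ts+ (101 + 128 = 229) plus the double crossovers (31).
RF(w–ts) = (229 + 31) / 1000 = 260/1000 = 0.2600 → 26.0 map units.

26.0 map units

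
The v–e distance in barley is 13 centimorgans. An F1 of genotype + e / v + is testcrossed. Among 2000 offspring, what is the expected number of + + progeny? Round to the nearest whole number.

A map distance of 13 centimorgans corresponds to a recombination frequency of 0.130.
The F1 is + e / v +, so + + is a recombinant gamete class with expected frequency r/2 = 0.130/2 = 0.0650.
Expected number = 0.0650 × 2000 = 130.00 ≈ 130.

130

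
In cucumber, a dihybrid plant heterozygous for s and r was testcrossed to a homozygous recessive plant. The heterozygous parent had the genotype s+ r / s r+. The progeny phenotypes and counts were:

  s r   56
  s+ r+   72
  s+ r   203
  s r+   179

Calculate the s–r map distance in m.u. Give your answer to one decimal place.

25.1 m.u.

The recombinant classes are s+ r+ and s r: 72 + 56 = 128.
Recombination frequency = 128/510 = 0.2510 ≈ 25.1%, i.e. 25.1 m.u.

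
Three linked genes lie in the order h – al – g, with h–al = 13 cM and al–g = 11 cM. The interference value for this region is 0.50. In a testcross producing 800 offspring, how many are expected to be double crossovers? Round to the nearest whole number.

6

Map distances give recombination frequencies of 0.130 and 0.110 for the two intervals.
With interference 0.50 (so coincidence = 0.50), expected double-crossover frequency = 0.130 × 0.110 × 0.50 = 0.00715.
Expected number = 0.00715 × 800 = 5.72 ≈ 6.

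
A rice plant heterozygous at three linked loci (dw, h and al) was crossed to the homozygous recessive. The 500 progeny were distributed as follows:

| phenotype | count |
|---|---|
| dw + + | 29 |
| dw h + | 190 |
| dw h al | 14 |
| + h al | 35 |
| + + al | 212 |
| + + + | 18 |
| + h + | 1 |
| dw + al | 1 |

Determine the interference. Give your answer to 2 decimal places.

The two most frequent reciprocal classes, + + al and dw h +, are the parental types, so the F1 was + + al / dw h +.
The two rarest classes, dw + al and + h +, are the double crossovers. Comparing them with the parentals, only the dw allele has switched, so dw is the middle locus and the order is al – dw – h.
al–dw: (32 + 2)/500 = 0.0680; dw–h: (64 + 2)/500 = 0.1320.
Expected DCO frequency = 0.0680 × 0.1320 ≈ 0.00898; observed = 2/500 ≈ 0.00400.
Coefficient of coincidence = 0.00400/0.00898 ≈ 0.45; interference = 1 − 0.45 = 0.55.

0.55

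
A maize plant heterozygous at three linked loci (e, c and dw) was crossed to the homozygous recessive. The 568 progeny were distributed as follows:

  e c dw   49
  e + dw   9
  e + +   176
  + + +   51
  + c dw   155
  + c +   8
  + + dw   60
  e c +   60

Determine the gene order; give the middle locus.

dw

The two most frequent reciprocal classes, + c dw and e + +, are the parental types, so the F1 was + c dw / e + +.
The two rarest classes, + c + and e + dw, are the double crossovers. Comparing them with the parentals, only the dw allele has switched, so dw is the middle locus and the order is e – dw – c.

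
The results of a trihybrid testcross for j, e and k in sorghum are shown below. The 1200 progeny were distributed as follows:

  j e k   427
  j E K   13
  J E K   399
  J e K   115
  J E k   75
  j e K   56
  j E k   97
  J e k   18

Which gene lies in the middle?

The two most frequent reciprocal classes, j e k and J E K, are the parental types, so the F1 was j e k / J E K.
The two rarest classes, J e k and j E K, are the double crossovers. Comparing them with the parentals, only the j allele has switched, so j is the middle locus and the order is k – j – e.

j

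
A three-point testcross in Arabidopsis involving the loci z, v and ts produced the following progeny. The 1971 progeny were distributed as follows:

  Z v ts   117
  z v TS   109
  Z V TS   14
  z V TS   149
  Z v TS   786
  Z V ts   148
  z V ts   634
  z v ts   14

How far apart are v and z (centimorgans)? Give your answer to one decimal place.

The two most frequent reciprocal classes, z V ts and Z v TS, are the parental types, so the F1 was z V ts / Z v TS.
The two rarest classes, z v ts and Z V TS, are the double crossovers. Comparing them with the parentals, only the v allele has switched, so v is the middle locus and the order is z – v – ts.
Crossovers in the z–v interval produce the single-crossover classes Z V ts and z v TS (148 + 109 = 257) plus the double crossovers (28).
RF(z–v) = (257 + 28) / 1971 = 285/1971 = 0.1446 → 14.5 centimorgans.

14.5 centimorgans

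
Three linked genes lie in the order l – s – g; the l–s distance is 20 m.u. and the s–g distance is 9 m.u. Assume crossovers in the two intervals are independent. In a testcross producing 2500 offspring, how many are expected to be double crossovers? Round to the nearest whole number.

Map distances give recombination frequencies of 0.200 and 0.090 for the two intervals.
With no interference, expected double-crossover frequency = 0.200 × 0.090 = 0.01800.
Expected number = 0.01800 × 2500 = 45.00 ≈ 45.

45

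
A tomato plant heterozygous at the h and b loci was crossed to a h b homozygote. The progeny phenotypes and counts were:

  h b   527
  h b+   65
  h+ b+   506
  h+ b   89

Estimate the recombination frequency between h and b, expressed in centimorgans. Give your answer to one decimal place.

13.0 centimorgans

The two most frequent classes, h+ b+ (506) and h b (527), are the parental types, so the F1 was h+ b+ / h b.
The recombinant classes are h+ b and h b+: 89 + 65 = 154.
Recombination frequency = 154/1187 = 0.1297 ≈ 13.0%, i.e. 13.0 centimorgans.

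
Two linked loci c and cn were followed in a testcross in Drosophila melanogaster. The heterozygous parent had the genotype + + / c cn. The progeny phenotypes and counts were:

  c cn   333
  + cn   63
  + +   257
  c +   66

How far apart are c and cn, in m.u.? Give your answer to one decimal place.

17.9 m.u.

The recombinant classes are + cn and c +: 63 + 66 = 129.
Recombination frequency = 129/719 = 0.1794 ≈ 17.9%, i.e. 17.9 m.u.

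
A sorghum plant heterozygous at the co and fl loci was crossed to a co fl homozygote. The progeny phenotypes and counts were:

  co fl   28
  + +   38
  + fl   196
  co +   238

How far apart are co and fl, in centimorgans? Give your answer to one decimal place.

13.2 centimorgans

The two most frequent classes, + fl (196) and co + (238), are the parental types, so the F1 was + fl / co +.
The recombinant classes are + + and co fl: 38 + 28 = 66.
Recombination frequency = 66/500 = 0.1320 ≈ 13.2%, i.e. 13.2 centimorgans.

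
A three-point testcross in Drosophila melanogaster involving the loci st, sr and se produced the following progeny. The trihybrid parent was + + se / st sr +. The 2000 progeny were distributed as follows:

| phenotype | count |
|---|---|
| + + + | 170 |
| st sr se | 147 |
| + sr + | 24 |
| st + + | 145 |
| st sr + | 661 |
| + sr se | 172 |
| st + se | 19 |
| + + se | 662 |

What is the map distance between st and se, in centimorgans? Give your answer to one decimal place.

The two rarest classes, st + se and + sr +, are the double crossovers. Comparing them with the parentals, only the st allele has switched, so st is the middle locus and the order is sr – st – se.
Crossovers in the st–se interval produce the single-crossover classes + + + and st sr se (170 + 147 = 317) plus the double crossovers (43).
RF(st–se) = (317 + 43) / 2000 = 360/2000 = 0.1800 → 18.0 centimorgans.

18.0 centimorgans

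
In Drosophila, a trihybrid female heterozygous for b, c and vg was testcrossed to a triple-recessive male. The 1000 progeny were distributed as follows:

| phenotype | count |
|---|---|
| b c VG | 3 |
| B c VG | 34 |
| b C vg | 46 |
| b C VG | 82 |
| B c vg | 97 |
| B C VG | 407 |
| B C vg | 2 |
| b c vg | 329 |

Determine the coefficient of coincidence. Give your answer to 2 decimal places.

0.32

The two most frequent reciprocal classes, b c vg and B C VG, are the parental types, so the F1 was b c vg / B C VG.
The two rarest classes, b c VG and B C vg, are the double crossovers. Comparing them with the parentals, only the vg allele has switched, so vg is the middle locus and the order is b – vg – c.
b–vg: (179 + 5)/1000 = 0.1840; vg–c: (80 + 5)/1000 = 0.0850.
Expected DCO frequency = 0.1840 × 0.0850 ≈ 0.01564; observed = 5/1000 ≈ 0.00500.
Coefficient of coincidence = 0.00500/0.01564 ≈ 0.32.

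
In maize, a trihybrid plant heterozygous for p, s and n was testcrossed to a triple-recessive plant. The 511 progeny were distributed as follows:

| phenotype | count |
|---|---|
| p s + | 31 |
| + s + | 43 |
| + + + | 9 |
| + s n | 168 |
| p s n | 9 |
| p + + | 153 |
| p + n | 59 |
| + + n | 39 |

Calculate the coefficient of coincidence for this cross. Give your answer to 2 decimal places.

The two most frequent reciprocal classes, + s n and p + +, are the parental types, so the F1 was + s n / p + +.
The two rarest classes, p s n and + + +, are the double crossovers. Comparing them with the parentals, only the p allele has switched, so p is the middle locus and the order is s – p – n.
s–p: (70 + 18)/511 = 0.1722; p–n: (102 + 18)/511 = 0.2348.
Expected DCO frequency = 0.1722 × 0.2348 ≈ 0.04043; observed = 18/511 ≈ 0.03523.
Coefficient of coincidence = 0.03523/0.04043 ≈ 0.87.

0.87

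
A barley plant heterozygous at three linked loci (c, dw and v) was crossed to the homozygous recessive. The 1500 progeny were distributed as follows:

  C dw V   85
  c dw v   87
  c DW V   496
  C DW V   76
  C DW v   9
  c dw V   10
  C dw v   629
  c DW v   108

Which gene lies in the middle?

dw

The two most frequent reciprocal classes, C dw v and c DW V, are the parental types, so the F1 was C dw v / c DW V.
The two rarest classes, C DW v and c dw V, are the double crossovers. Comparing them with the parentals, only the dw allele has switched, so dw is the middle locus and the order is v – dw – c.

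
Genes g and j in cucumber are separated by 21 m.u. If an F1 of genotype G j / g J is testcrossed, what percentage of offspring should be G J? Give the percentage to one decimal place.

10.5%

A map distance of 21 m.u. corresponds to a recombination frequency of 0.210.
The F1 is G j / g J, so G J is a recombinant gamete class with expected frequency r/2 = 0.210/2 = 0.1050.
That is 0.1050 = 10.5% of the progeny.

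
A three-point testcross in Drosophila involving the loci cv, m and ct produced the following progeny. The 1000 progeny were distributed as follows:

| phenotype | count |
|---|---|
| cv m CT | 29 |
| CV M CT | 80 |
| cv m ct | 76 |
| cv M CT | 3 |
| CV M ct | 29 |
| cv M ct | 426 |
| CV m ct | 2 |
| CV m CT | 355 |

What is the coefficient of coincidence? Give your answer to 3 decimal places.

0.493

The two most frequent reciprocal classes, CV m CT and cv M ct, are the parental types, so the F1 was CV m CT / cv M ct.
The two rarest classes, CV m ct and cv M CT, are the double crossovers. Comparing them with the parentals, only the ct allele has switched, so ct is the middle locus and the order is m – ct – cv.
m–ct: (156 + 5)/1000 = 0.1610; ct–cv: (58 + 5)/1000 = 0.0630.
Expected DCO frequency = 0.1610 × 0.0630 ≈ 0.01014; observed = 5/1000 ≈ 0.00500.
Coefficient of coincidence = 0.00500/0.01014 ≈ 0.493.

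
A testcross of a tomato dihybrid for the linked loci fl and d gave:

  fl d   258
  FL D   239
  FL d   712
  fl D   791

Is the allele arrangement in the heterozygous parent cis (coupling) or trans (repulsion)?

The two most frequent classes are FL d (712) and fl D (791); these are the parental (non-recombinant) types.
So the F1 carried FL d on one chromosome and fl D on the other — the recessive alleles are on opposite chromosomes (trans / repulsion).

trans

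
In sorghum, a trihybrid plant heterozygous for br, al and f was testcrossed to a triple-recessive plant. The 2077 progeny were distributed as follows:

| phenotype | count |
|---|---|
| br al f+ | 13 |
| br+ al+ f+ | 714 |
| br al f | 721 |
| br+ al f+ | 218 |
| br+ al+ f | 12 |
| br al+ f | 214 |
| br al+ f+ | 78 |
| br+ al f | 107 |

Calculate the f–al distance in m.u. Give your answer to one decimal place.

The two most frequent reciprocal classes, br al f and br+ al+ f+, are the parental types, so the F1 was br al f / br+ al+ f+.
The two rarest classes, br al f+ and br+ al+ f, are the double crossovers. Comparing them with the parentals, only the f allele has switched, so f is the middle locus and the order is al – f – br.
Crossovers in the al–f interval produce the single-crossover classes br al+ f and br+ al f+ (214 + 218 = 432) plus the double crossovers (25).
RF(al–f) = (432 + 25) / 2077 = 457/2077 = 0.2200 → 22.0 m.u.

22.0 m.u.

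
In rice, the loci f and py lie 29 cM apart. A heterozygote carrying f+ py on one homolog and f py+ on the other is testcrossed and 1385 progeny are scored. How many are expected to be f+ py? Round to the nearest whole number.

A map distance of 29 cM corresponds to a recombination frequency of 0.290.
The F1 is f+ py / f py+, so f+ py is a parental gamete class with expected frequency (1 − r)/2 = 0.710/2 = 0.3550.
Expected number = 0.3550 × 1385 = 491.67 ≈ 492.

492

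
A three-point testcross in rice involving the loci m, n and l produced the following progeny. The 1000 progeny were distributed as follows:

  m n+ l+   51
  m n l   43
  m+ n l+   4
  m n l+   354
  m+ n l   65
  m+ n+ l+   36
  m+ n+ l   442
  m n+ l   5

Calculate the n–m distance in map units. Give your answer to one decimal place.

The two most frequent reciprocal classes, m+ n+ l and m n l+, are the parental types, so the F1 was m+ n+ l / m n l+.
The two rarest classes, m n+ l and m+ n l+, are the double crossovers. Comparing them with the parentals, only the m allele has switched, so m is the middle locus and the order is n – m – l.
Crossovers in the n–m interval produce the single-crossover classes m+ n l and m n+ l+ (65 + 51 = 116) plus the double crossovers (9).
RF(n–m) = (116 + 9) / 1000 = 125/1000 = 0.1250 → 12.5 map units.

12.5 map units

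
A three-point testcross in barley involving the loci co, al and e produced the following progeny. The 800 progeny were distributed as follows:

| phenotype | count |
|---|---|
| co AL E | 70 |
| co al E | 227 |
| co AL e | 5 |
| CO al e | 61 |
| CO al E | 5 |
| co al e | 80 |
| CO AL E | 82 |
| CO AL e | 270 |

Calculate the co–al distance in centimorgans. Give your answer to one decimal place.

The two most frequent reciprocal classes, co al E and CO AL e, are the parental types, so the F1 was co al E / CO AL e.
The two rarest classes, CO al E and co AL e, are the double crossovers. Comparing them with the parentals, only the co allele has switched, so co is the middle locus and the order is e – co – al.
Crossovers in the co–al interval produce the single-crossover classes co AL E and CO al e (70 + 61 = 131) plus the double crossovers (10).
RF(co–al) = (131 + 10) / 800 = 141/800 = 0.1762 → 17.6 centimorgans.

17.6 centimorgans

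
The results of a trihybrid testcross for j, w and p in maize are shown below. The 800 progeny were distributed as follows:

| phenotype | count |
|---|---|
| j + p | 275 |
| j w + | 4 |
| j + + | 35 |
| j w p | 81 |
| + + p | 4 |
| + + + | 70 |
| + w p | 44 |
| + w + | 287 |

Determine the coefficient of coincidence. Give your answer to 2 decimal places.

The two most frequent reciprocal classes, j + p and + w +, are the parental types, so the F1 was j + p / + w +.
The two rarest classes, + + p and j w +, are the double crossovers. Comparing them with the parentals, only the j allele has switched, so j is the middle locus and the order is w – j – p.
w–j: (151 + 8)/800 = 0.1988; j–p: (79 + 8)/800 = 0.1087.
Expected DCO frequency = 0.1988 × 0.1087 ≈ 0.02161; observed = 8/800 ≈ 0.01000.
Coefficient of coincidence = 0.01000/0.02161 ≈ 0.46.

0.46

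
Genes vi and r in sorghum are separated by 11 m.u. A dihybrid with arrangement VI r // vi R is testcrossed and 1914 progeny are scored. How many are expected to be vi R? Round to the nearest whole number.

852

A map distance of 11 m.u. corresponds to a recombination frequency of 0.110.
The F1 is VI r / vi R, so vi R is a parental gamete class with expected frequency (1 − r)/2 = 0.890/2 = 0.4450.
Expected number = 0.4450 × 1914 = 851.73 ≈ 852.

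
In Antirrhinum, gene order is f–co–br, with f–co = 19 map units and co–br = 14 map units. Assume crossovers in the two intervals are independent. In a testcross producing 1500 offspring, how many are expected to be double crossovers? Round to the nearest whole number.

40

Map distances give recombination frequencies of 0.190 and 0.140 for the two intervals.
With no interference, expected double-crossover frequency = 0.190 × 0.140 = 0.02660.
Expected number = 0.02660 × 1500 = 39.90 ≈ 40.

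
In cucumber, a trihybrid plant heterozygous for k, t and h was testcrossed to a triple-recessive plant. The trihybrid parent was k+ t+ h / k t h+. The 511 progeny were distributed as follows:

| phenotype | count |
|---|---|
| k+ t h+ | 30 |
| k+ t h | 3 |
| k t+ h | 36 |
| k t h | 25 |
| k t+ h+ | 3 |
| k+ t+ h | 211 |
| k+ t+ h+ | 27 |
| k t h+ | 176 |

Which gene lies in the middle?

t

The two rarest classes, k+ t h and k t+ h+, are the double crossovers. Comparing them with the parentals, only the t allele has switched, so t is the middle locus and the order is k – t – h.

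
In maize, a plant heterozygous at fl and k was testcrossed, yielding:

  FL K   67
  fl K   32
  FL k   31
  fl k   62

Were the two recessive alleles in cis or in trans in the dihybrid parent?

cis

The two most frequent classes are FL K (67) and fl k (62); these are the parental (non-recombinant) types.
So the F1 carried FL K on one chromosome and fl k on the other — the recessive alleles are on the same chromosome (cis / coupling).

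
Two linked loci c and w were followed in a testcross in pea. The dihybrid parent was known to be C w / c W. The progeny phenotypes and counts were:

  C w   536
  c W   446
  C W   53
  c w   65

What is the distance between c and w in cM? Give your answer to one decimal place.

10.7 cM

The recombinant classes are C W and c w: 53 + 65 = 118.
Recombination frequency = 118/1100 = 0.1073 ≈ 10.7%, i.e. 10.7 cM.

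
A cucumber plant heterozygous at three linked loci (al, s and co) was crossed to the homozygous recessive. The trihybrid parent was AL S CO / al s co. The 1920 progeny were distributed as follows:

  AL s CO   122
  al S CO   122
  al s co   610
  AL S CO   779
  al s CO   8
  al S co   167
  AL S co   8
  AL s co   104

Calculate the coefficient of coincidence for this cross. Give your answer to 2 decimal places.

0.42

The two rarest classes, AL S co and al s CO, are the double crossovers. Comparing them with the parentals, only the co allele has switched, so co is the middle locus and the order is al – co – s.
al–co: (226 + 16)/1920 = 0.1260; co–s: (289 + 16)/1920 = 0.1589.
Expected DCO frequency = 0.1260 × 0.1589 ≈ 0.02002; observed = 16/1920 ≈ 0.00833.
Coefficient of coincidence = 0.00833/0.02002 ≈ 0.42.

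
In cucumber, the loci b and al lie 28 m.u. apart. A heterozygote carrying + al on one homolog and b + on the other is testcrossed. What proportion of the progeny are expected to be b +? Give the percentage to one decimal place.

36.0%

A map distance of 28 m.u. corresponds to a recombination frequency of 0.280.
The F1 is + al / b +, so b + is a parental gamete class with expected frequency (1 − r)/2 = 0.720/2 = 0.3600.
That is 0.3600 = 36.0% of the progeny.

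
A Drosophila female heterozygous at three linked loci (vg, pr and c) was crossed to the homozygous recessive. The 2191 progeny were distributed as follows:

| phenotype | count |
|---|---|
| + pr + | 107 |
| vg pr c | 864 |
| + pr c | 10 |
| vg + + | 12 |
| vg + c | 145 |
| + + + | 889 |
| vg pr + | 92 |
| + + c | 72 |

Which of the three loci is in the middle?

The two most frequent reciprocal classes, + + + and vg pr c, are the parental types, so the F1 was + + + / vg pr c.
The two rarest classes, vg + + and + pr c, are the double crossovers. Comparing them with the parentals, only the vg allele has switched, so vg is the middle locus and the order is pr – vg – c.

vg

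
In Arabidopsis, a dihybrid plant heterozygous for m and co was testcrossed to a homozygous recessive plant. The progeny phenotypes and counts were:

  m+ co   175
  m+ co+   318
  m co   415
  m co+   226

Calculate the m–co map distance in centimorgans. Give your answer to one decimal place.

The two most frequent classes, m+ co+ (318) and m co (415), are the parental types, so the F1 was m+ co+ / m co.
The recombinant classes are m+ co and m co+: 175 + 226 = 401.
Recombination frequency = 401/1134 = 0.3536 ≈ 35.4%, i.e. 35.4 centimorgans.

35.4 centimorgans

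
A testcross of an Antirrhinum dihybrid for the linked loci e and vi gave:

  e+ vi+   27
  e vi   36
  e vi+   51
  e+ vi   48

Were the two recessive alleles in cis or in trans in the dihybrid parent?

trans

The two most frequent classes are e+ vi (48) and e vi+ (51); these are the parental (non-recombinant) types.
So the F1 carried e+ vi on one chromosome and e vi+ on the other — the recessive alleles are on opposite chromosomes (trans / repulsion).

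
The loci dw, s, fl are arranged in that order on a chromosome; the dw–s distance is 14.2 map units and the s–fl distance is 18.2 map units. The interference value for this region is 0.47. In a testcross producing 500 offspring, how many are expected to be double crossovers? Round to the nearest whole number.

7

Map distances give recombination frequencies of 0.142 and 0.182 for the two intervals.
With interference 0.47 (so coincidence = 0.53), expected double-crossover frequency = 0.142 × 0.182 × 0.53 = 0.01370.
Expected number = 0.01370 × 500 = 6.85 ≈ 7.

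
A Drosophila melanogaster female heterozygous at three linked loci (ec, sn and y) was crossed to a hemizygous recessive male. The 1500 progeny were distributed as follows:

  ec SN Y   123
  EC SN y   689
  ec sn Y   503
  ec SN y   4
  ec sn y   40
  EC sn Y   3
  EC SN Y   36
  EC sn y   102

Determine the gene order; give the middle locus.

The two most frequent reciprocal classes, ec sn Y and EC SN y, are the parental types, so the F1 was ec sn Y / EC SN y.
The two rarest classes, EC sn Y and ec SN y, are the double crossovers. Comparing them with the parentals, only the ec allele has switched, so ec is the middle locus and the order is sn – ec – y.

ec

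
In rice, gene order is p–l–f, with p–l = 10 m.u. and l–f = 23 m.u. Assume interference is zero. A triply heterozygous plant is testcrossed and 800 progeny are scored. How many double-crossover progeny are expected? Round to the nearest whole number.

Map distances give recombination frequencies of 0.100 and 0.230 for the two intervals.
With no interference, expected double-crossover frequency = 0.100 × 0.230 = 0.02300.
Expected number = 0.02300 × 800 = 18.40 ≈ 18.

18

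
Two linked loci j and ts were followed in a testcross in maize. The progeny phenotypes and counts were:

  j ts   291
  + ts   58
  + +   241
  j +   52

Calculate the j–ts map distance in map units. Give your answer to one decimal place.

The two most frequent classes, + + (241) and j ts (291), are the parental types, so the F1 was + + / j ts.
The recombinant classes are + ts and j +: 58 + 52 = 110.
Recombination frequency = 110/642 = 0.1713 ≈ 17.1%, i.e. 17.1 map units.

17.1 map units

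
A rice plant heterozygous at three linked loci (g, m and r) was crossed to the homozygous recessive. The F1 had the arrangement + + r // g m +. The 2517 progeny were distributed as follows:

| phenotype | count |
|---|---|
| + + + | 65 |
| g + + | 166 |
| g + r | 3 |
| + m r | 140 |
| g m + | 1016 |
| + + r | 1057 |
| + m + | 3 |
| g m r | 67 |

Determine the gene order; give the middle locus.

g

The two rarest classes, g + r and + m +, are the double crossovers. Comparing them with the parentals, only the g allele has switched, so g is the middle locus and the order is m – g – r.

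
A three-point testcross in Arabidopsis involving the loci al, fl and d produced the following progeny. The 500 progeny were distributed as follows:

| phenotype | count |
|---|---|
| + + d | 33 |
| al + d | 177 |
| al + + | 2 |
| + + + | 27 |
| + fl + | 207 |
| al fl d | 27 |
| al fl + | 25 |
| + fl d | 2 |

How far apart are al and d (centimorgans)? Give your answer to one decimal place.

The two most frequent reciprocal classes, + fl + and al + d, are the parental types, so the F1 was + fl + / al + d.
The two rarest classes, + fl d and al + +, are the double crossovers. Comparing them with the parentals, only the d allele has switched, so d is the middle locus and the order is fl – d – al.
Crossovers in the d–al interval produce the single-crossover classes al fl + and + + d (25 + 33 = 58) plus the double crossovers (4).
RF(d–al) = (58 + 4) / 500 = 62/500 = 0.1240 → 12.4 centimorgans.

12.4 centimorgans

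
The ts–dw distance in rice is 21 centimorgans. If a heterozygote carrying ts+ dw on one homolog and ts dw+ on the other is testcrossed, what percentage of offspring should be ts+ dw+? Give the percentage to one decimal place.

A map distance of 21 centimorgans corresponds to a recombination frequency of 0.210.
The F1 is ts+ dw / ts dw+, so ts+ dw+ is a recombinant gamete class with expected frequency r/2 = 0.210/2 = 0.1050.
That is 0.1050 = 10.5% of the progeny.

10.5%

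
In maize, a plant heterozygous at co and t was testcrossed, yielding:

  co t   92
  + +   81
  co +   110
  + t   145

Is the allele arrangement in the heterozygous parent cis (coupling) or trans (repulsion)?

trans

The two most frequent classes are + t (145) and co + (110); these are the parental (non-recombinant) types.
So the F1 carried + t on one chromosome and co + on the other — the recessive alleles are on opposite chromosomes (trans / repulsion).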